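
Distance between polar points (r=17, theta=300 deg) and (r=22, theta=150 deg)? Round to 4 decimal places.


d = sqrt(r1^2 + r2^2 - 2*r1*r2*cos(t2-t1))
d = sqrt(17^2 + 22^2 - 2*17*22*cos(150-300)) = 37.6933

37.6933


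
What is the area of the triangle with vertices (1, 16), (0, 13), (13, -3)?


Area = |x1(y2-y3) + x2(y3-y1) + x3(y1-y2)| / 2
= |1*(13--3) + 0*(-3-16) + 13*(16-13)| / 2
= 27.5

27.5


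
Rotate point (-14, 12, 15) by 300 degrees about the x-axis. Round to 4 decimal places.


x' = -14
y' = 12*cos(300) - 15*sin(300) = 18.9904
z' = 12*sin(300) + 15*cos(300) = -2.8923

(-14, 18.9904, -2.8923)


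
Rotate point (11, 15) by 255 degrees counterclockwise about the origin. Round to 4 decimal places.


x' = 11*cos(255) - 15*sin(255) = 11.6419
y' = 11*sin(255) + 15*cos(255) = -14.5075

(11.6419, -14.5075)


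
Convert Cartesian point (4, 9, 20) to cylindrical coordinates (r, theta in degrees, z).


r = sqrt(4^2 + 9^2) = 9.8489
theta = atan2(9, 4) = 66.0375 deg
z = 20

r = 9.8489, theta = 66.0375 deg, z = 20


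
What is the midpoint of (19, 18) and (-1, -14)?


Midpoint = ((19+-1)/2, (18+-14)/2) = (9, 2)

(9, 2)


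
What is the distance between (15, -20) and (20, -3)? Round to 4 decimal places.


d = sqrt((20-15)^2 + (-3--20)^2) = 17.72

17.72


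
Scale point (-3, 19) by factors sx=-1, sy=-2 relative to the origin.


Scaling: (x*sx, y*sy) = (-3*-1, 19*-2) = (3, -38)

(3, -38)


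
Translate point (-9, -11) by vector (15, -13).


Translation: (x+dx, y+dy) = (-9+15, -11+-13) = (6, -24)

(6, -24)


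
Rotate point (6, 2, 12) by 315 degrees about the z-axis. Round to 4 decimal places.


x' = 6*cos(315) - 2*sin(315) = 5.6569
y' = 6*sin(315) + 2*cos(315) = -2.8284
z' = 12

(5.6569, -2.8284, 12)


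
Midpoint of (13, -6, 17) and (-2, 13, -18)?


Midpoint = ((13+-2)/2, (-6+13)/2, (17+-18)/2) = (5.5, 3.5, -0.5)

(5.5, 3.5, -0.5)


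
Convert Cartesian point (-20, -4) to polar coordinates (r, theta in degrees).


r = sqrt((-20)^2 + (-4)^2) = 20.3961
theta = atan2(-4, -20) = 191.3099 degrees

r = 20.3961, theta = 191.3099 degrees


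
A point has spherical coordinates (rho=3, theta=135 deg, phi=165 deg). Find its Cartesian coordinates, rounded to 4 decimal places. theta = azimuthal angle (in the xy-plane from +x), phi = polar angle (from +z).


x = 3 * sin(165) * cos(135) = -0.549
y = 3 * sin(165) * sin(135) = 0.549
z = 3 * cos(165) = -2.8978

(-0.549, 0.549, -2.8978)


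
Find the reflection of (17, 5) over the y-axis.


Reflection across y-axis: (x, y) -> (-x, y)
(17, 5) -> (-17, 5)

(-17, 5)


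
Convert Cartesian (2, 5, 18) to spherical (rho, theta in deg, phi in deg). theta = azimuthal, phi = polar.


rho = sqrt(2^2 + 5^2 + 18^2) = 18.7883
theta = atan2(5, 2) = 68.1986 deg
phi = acos(18/18.7883) = 16.6559 deg

rho = 18.7883, theta = 68.1986 deg, phi = 16.6559 deg


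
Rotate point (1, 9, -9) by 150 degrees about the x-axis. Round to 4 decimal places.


x' = 1
y' = 9*cos(150) - -9*sin(150) = -3.2942
z' = 9*sin(150) + -9*cos(150) = 12.2942

(1, -3.2942, 12.2942)


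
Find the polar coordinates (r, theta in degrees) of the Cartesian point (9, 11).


r = sqrt(9^2 + 11^2) = 14.2127
theta = atan2(11, 9) = 50.7106 degrees

r = 14.2127, theta = 50.7106 degrees


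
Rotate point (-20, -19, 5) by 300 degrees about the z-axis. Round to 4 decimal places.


x' = -20*cos(300) - -19*sin(300) = -26.4545
y' = -20*sin(300) + -19*cos(300) = 7.8205
z' = 5

(-26.4545, 7.8205, 5)


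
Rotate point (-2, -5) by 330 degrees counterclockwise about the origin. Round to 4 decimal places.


x' = -2*cos(330) - -5*sin(330) = -4.2321
y' = -2*sin(330) + -5*cos(330) = -3.3301

(-4.2321, -3.3301)


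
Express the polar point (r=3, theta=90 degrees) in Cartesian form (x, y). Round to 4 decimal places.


x = 3 * cos(90) = 0
y = 3 * sin(90) = 3

(0, 3)


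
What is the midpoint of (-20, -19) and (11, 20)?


Midpoint = ((-20+11)/2, (-19+20)/2) = (-4.5, 0.5)

(-4.5, 0.5)


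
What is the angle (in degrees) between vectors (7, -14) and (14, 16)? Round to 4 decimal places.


dot = 7*14 + -14*16 = -126
|u| = 15.6525, |v| = 21.2603
cos(angle) = -0.3786
angle = 112.249 degrees

112.249 degrees


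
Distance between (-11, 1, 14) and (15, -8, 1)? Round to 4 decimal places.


d = sqrt((15--11)^2 + (-8-1)^2 + (1-14)^2) = 30.4302

30.4302


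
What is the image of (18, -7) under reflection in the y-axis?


Reflection across y-axis: (x, y) -> (-x, y)
(18, -7) -> (-18, -7)

(-18, -7)


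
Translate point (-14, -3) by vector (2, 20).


Translation: (x+dx, y+dy) = (-14+2, -3+20) = (-12, 17)

(-12, 17)


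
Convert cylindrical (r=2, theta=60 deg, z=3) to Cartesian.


x = 2 * cos(60) = 1
y = 2 * sin(60) = 1.7321
z = 3

(1, 1.7321, 3)


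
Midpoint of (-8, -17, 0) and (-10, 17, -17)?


Midpoint = ((-8+-10)/2, (-17+17)/2, (0+-17)/2) = (-9, 0, -8.5)

(-9, 0, -8.5)


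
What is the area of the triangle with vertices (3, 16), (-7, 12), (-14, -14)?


Area = |x1(y2-y3) + x2(y3-y1) + x3(y1-y2)| / 2
= |3*(12--14) + -7*(-14-16) + -14*(16-12)| / 2
= 116

116


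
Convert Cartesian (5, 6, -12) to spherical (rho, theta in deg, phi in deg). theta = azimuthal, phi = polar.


rho = sqrt(5^2 + 6^2 + (-12)^2) = 14.3178
theta = atan2(6, 5) = 50.1944 deg
phi = acos(-12/14.3178) = 146.9417 deg

rho = 14.3178, theta = 50.1944 deg, phi = 146.9417 deg


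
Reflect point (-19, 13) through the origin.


Reflection through origin: (x, y) -> (-x, -y)
(-19, 13) -> (19, -13)

(19, -13)


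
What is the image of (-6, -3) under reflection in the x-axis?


Reflection across x-axis: (x, y) -> (x, -y)
(-6, -3) -> (-6, 3)

(-6, 3)


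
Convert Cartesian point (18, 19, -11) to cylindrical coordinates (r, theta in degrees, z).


r = sqrt(18^2 + 19^2) = 26.1725
theta = atan2(19, 18) = 46.5482 deg
z = -11

r = 26.1725, theta = 46.5482 deg, z = -11


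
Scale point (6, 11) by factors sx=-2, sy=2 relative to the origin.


Scaling: (x*sx, y*sy) = (6*-2, 11*2) = (-12, 22)

(-12, 22)


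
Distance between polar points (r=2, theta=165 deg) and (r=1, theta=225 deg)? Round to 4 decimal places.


d = sqrt(r1^2 + r2^2 - 2*r1*r2*cos(t2-t1))
d = sqrt(2^2 + 1^2 - 2*2*1*cos(225-165)) = 1.7321

1.7321


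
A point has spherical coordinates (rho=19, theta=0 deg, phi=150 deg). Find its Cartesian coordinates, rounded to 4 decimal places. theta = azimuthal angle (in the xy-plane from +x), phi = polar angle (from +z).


x = 19 * sin(150) * cos(0) = 9.5
y = 19 * sin(150) * sin(0) = 0
z = 19 * cos(150) = -16.4545

(9.5, 0, -16.4545)


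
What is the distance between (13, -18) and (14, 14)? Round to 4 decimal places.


d = sqrt((14-13)^2 + (14--18)^2) = 32.0156

32.0156


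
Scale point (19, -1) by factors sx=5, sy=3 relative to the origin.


Scaling: (x*sx, y*sy) = (19*5, -1*3) = (95, -3)

(95, -3)


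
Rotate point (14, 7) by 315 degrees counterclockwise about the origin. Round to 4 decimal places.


x' = 14*cos(315) - 7*sin(315) = 14.8492
y' = 14*sin(315) + 7*cos(315) = -4.9497

(14.8492, -4.9497)


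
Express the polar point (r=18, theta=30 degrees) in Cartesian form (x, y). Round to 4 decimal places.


x = 18 * cos(30) = 15.5885
y = 18 * sin(30) = 9

(15.5885, 9)


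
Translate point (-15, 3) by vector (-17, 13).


Translation: (x+dx, y+dy) = (-15+-17, 3+13) = (-32, 16)

(-32, 16)


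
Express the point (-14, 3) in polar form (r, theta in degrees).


r = sqrt((-14)^2 + 3^2) = 14.3178
theta = atan2(3, -14) = 167.9052 degrees

r = 14.3178, theta = 167.9052 degrees


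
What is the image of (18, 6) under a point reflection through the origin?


Reflection through origin: (x, y) -> (-x, -y)
(18, 6) -> (-18, -6)

(-18, -6)


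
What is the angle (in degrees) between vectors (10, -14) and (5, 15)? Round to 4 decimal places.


dot = 10*5 + -14*15 = -160
|u| = 17.2047, |v| = 15.8114
cos(angle) = -0.5882
angle = 126.0274 degrees

126.0274 degrees


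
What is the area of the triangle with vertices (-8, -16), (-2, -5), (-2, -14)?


Area = |x1(y2-y3) + x2(y3-y1) + x3(y1-y2)| / 2
= |-8*(-5--14) + -2*(-14--16) + -2*(-16--5)| / 2
= 27

27


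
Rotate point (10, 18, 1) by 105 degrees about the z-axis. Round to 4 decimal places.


x' = 10*cos(105) - 18*sin(105) = -19.9749
y' = 10*sin(105) + 18*cos(105) = 5.0005
z' = 1

(-19.9749, 5.0005, 1)


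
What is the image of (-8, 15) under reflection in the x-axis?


Reflection across x-axis: (x, y) -> (x, -y)
(-8, 15) -> (-8, -15)

(-8, -15)


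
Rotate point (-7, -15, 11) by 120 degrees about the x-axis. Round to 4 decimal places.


x' = -7
y' = -15*cos(120) - 11*sin(120) = -2.0263
z' = -15*sin(120) + 11*cos(120) = -18.4904

(-7, -2.0263, -18.4904)


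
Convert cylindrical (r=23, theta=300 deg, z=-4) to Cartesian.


x = 23 * cos(300) = 11.5
y = 23 * sin(300) = -19.9186
z = -4

(11.5, -19.9186, -4)


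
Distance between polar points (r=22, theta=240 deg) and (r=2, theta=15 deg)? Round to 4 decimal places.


d = sqrt(r1^2 + r2^2 - 2*r1*r2*cos(t2-t1))
d = sqrt(22^2 + 2^2 - 2*22*2*cos(15-240)) = 23.4569

23.4569


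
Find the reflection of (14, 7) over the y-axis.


Reflection across y-axis: (x, y) -> (-x, y)
(14, 7) -> (-14, 7)

(-14, 7)


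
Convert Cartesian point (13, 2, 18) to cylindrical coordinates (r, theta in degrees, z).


r = sqrt(13^2 + 2^2) = 13.1529
theta = atan2(2, 13) = 8.7462 deg
z = 18

r = 13.1529, theta = 8.7462 deg, z = 18


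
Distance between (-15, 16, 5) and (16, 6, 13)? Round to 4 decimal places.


d = sqrt((16--15)^2 + (6-16)^2 + (13-5)^2) = 33.541

33.541


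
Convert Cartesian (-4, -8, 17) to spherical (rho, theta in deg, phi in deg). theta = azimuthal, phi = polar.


rho = sqrt((-4)^2 + (-8)^2 + 17^2) = 19.2094
theta = atan2(-8, -4) = 243.4349 deg
phi = acos(17/19.2094) = 27.7504 deg

rho = 19.2094, theta = 243.4349 deg, phi = 27.7504 deg


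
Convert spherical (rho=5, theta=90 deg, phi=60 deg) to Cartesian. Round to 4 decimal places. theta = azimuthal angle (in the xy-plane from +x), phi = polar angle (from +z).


x = 5 * sin(60) * cos(90) = 0
y = 5 * sin(60) * sin(90) = 4.3301
z = 5 * cos(60) = 2.5

(0, 4.3301, 2.5)


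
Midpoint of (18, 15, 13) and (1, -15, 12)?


Midpoint = ((18+1)/2, (15+-15)/2, (13+12)/2) = (9.5, 0, 12.5)

(9.5, 0, 12.5)


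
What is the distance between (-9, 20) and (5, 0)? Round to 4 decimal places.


d = sqrt((5--9)^2 + (0-20)^2) = 24.4131

24.4131


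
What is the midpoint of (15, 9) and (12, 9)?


Midpoint = ((15+12)/2, (9+9)/2) = (13.5, 9)

(13.5, 9)


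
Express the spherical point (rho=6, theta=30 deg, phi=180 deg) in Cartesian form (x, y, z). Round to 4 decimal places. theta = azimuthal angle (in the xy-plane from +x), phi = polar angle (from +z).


x = 6 * sin(180) * cos(30) = 0
y = 6 * sin(180) * sin(30) = 0
z = 6 * cos(180) = -6

(0, 0, -6)


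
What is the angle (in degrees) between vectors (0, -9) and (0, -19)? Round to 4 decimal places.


dot = 0*0 + -9*-19 = 171
|u| = 9, |v| = 19
cos(angle) = 1
angle = 0 degrees

0 degrees


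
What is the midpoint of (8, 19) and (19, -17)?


Midpoint = ((8+19)/2, (19+-17)/2) = (13.5, 1)

(13.5, 1)


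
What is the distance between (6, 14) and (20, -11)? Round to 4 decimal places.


d = sqrt((20-6)^2 + (-11-14)^2) = 28.6531

28.6531


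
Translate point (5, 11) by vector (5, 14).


Translation: (x+dx, y+dy) = (5+5, 11+14) = (10, 25)

(10, 25)


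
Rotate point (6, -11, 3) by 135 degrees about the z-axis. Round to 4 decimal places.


x' = 6*cos(135) - -11*sin(135) = 3.5355
y' = 6*sin(135) + -11*cos(135) = 12.0208
z' = 3

(3.5355, 12.0208, 3)


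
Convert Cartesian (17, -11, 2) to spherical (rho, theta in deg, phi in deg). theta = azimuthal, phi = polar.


rho = sqrt(17^2 + (-11)^2 + 2^2) = 20.347
theta = atan2(-11, 17) = 327.0948 deg
phi = acos(2/20.347) = 84.359 deg

rho = 20.347, theta = 327.0948 deg, phi = 84.359 deg


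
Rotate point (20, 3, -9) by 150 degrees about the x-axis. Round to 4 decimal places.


x' = 20
y' = 3*cos(150) - -9*sin(150) = 1.9019
z' = 3*sin(150) + -9*cos(150) = 9.2942

(20, 1.9019, 9.2942)


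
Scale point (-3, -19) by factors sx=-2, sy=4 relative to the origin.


Scaling: (x*sx, y*sy) = (-3*-2, -19*4) = (6, -76)

(6, -76)


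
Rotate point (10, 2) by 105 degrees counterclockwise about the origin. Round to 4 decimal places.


x' = 10*cos(105) - 2*sin(105) = -4.52
y' = 10*sin(105) + 2*cos(105) = 9.1416

(-4.52, 9.1416)


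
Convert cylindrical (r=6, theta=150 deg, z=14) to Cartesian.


x = 6 * cos(150) = -5.1962
y = 6 * sin(150) = 3
z = 14

(-5.1962, 3, 14)


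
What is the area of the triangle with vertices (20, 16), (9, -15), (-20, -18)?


Area = |x1(y2-y3) + x2(y3-y1) + x3(y1-y2)| / 2
= |20*(-15--18) + 9*(-18-16) + -20*(16--15)| / 2
= 433

433


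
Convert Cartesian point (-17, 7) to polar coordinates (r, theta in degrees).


r = sqrt((-17)^2 + 7^2) = 18.3848
theta = atan2(7, -17) = 157.6199 degrees

r = 18.3848, theta = 157.6199 degrees


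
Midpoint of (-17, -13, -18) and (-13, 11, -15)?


Midpoint = ((-17+-13)/2, (-13+11)/2, (-18+-15)/2) = (-15, -1, -16.5)

(-15, -1, -16.5)


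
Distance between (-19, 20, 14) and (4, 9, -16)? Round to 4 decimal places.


d = sqrt((4--19)^2 + (9-20)^2 + (-16-14)^2) = 39.37

39.37


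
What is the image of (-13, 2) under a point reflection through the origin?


Reflection through origin: (x, y) -> (-x, -y)
(-13, 2) -> (13, -2)

(13, -2)


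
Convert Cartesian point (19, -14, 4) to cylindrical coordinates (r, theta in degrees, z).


r = sqrt(19^2 + (-14)^2) = 23.6008
theta = atan2(-14, 19) = 323.6156 deg
z = 4

r = 23.6008, theta = 323.6156 deg, z = 4


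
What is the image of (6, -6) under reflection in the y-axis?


Reflection across y-axis: (x, y) -> (-x, y)
(6, -6) -> (-6, -6)

(-6, -6)


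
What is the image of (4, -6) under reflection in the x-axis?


Reflection across x-axis: (x, y) -> (x, -y)
(4, -6) -> (4, 6)

(4, 6)


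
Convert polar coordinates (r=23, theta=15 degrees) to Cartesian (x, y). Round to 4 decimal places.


x = 23 * cos(15) = 22.2163
y = 23 * sin(15) = 5.9528

(22.2163, 5.9528)


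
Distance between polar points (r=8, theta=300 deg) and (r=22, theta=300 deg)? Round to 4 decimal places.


d = sqrt(r1^2 + r2^2 - 2*r1*r2*cos(t2-t1))
d = sqrt(8^2 + 22^2 - 2*8*22*cos(300-300)) = 14

14


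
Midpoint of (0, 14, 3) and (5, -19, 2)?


Midpoint = ((0+5)/2, (14+-19)/2, (3+2)/2) = (2.5, -2.5, 2.5)

(2.5, -2.5, 2.5)


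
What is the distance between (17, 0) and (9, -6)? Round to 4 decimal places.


d = sqrt((9-17)^2 + (-6-0)^2) = 10

10


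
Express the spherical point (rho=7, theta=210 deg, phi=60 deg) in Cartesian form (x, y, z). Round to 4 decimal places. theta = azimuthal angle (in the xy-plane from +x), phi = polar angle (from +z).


x = 7 * sin(60) * cos(210) = -5.25
y = 7 * sin(60) * sin(210) = -3.0311
z = 7 * cos(60) = 3.5

(-5.25, -3.0311, 3.5)


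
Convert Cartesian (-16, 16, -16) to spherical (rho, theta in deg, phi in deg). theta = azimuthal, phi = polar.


rho = sqrt((-16)^2 + 16^2 + (-16)^2) = 27.7128
theta = atan2(16, -16) = 135 deg
phi = acos(-16/27.7128) = 125.2644 deg

rho = 27.7128, theta = 135 deg, phi = 125.2644 deg


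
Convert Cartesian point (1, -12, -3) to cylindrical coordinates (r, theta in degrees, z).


r = sqrt(1^2 + (-12)^2) = 12.0416
theta = atan2(-12, 1) = 274.7636 deg
z = -3

r = 12.0416, theta = 274.7636 deg, z = -3


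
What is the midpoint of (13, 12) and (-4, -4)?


Midpoint = ((13+-4)/2, (12+-4)/2) = (4.5, 4)

(4.5, 4)


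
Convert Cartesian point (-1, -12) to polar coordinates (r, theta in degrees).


r = sqrt((-1)^2 + (-12)^2) = 12.0416
theta = atan2(-12, -1) = 265.2364 degrees

r = 12.0416, theta = 265.2364 degrees


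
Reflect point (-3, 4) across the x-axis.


Reflection across x-axis: (x, y) -> (x, -y)
(-3, 4) -> (-3, -4)

(-3, -4)


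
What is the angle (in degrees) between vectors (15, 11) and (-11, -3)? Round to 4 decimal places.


dot = 15*-11 + 11*-3 = -198
|u| = 18.6011, |v| = 11.4018
cos(angle) = -0.9336
angle = 159.0013 degrees

159.0013 degrees


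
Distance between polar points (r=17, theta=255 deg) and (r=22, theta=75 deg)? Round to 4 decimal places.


d = sqrt(r1^2 + r2^2 - 2*r1*r2*cos(t2-t1))
d = sqrt(17^2 + 22^2 - 2*17*22*cos(75-255)) = 39

39


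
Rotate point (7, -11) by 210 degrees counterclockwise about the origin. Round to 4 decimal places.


x' = 7*cos(210) - -11*sin(210) = -11.5622
y' = 7*sin(210) + -11*cos(210) = 6.0263

(-11.5622, 6.0263)


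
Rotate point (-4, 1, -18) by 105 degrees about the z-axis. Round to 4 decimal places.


x' = -4*cos(105) - 1*sin(105) = 0.0694
y' = -4*sin(105) + 1*cos(105) = -4.1225
z' = -18

(0.0694, -4.1225, -18)


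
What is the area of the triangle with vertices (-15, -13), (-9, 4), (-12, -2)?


Area = |x1(y2-y3) + x2(y3-y1) + x3(y1-y2)| / 2
= |-15*(4--2) + -9*(-2--13) + -12*(-13-4)| / 2
= 7.5

7.5


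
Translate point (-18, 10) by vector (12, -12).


Translation: (x+dx, y+dy) = (-18+12, 10+-12) = (-6, -2)

(-6, -2)


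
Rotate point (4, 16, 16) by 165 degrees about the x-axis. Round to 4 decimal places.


x' = 4
y' = 16*cos(165) - 16*sin(165) = -19.5959
z' = 16*sin(165) + 16*cos(165) = -11.3137

(4, -19.5959, -11.3137)


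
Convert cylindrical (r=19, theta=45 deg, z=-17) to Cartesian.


x = 19 * cos(45) = 13.435
y = 19 * sin(45) = 13.435
z = -17

(13.435, 13.435, -17)


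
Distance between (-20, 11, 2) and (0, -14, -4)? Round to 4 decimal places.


d = sqrt((0--20)^2 + (-14-11)^2 + (-4-2)^2) = 32.573

32.573


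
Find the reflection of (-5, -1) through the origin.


Reflection through origin: (x, y) -> (-x, -y)
(-5, -1) -> (5, 1)

(5, 1)


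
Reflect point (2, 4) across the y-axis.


Reflection across y-axis: (x, y) -> (-x, y)
(2, 4) -> (-2, 4)

(-2, 4)


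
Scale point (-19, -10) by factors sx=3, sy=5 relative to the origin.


Scaling: (x*sx, y*sy) = (-19*3, -10*5) = (-57, -50)

(-57, -50)


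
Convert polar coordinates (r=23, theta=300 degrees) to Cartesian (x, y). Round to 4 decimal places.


x = 23 * cos(300) = 11.5
y = 23 * sin(300) = -19.9186

(11.5, -19.9186)


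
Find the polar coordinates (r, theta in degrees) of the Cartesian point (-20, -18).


r = sqrt((-20)^2 + (-18)^2) = 26.9072
theta = atan2(-18, -20) = 221.9872 degrees

r = 26.9072, theta = 221.9872 degrees


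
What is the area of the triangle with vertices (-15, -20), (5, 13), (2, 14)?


Area = |x1(y2-y3) + x2(y3-y1) + x3(y1-y2)| / 2
= |-15*(13-14) + 5*(14--20) + 2*(-20-13)| / 2
= 59.5

59.5


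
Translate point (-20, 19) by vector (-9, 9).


Translation: (x+dx, y+dy) = (-20+-9, 19+9) = (-29, 28)

(-29, 28)


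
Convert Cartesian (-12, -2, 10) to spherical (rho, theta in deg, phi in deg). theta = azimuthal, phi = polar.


rho = sqrt((-12)^2 + (-2)^2 + 10^2) = 15.748
theta = atan2(-2, -12) = 189.4623 deg
phi = acos(10/15.748) = 50.58 deg

rho = 15.748, theta = 189.4623 deg, phi = 50.58 deg


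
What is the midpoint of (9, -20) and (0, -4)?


Midpoint = ((9+0)/2, (-20+-4)/2) = (4.5, -12)

(4.5, -12)


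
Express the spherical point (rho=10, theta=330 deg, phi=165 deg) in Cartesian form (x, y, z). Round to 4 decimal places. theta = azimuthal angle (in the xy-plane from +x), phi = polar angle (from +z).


x = 10 * sin(165) * cos(330) = 2.2414
y = 10 * sin(165) * sin(330) = -1.2941
z = 10 * cos(165) = -9.6593

(2.2414, -1.2941, -9.6593)


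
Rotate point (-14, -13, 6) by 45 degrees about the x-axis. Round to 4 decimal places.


x' = -14
y' = -13*cos(45) - 6*sin(45) = -13.435
z' = -13*sin(45) + 6*cos(45) = -4.9497

(-14, -13.435, -4.9497)


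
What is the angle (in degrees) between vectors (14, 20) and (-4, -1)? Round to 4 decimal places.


dot = 14*-4 + 20*-1 = -76
|u| = 24.4131, |v| = 4.1231
cos(angle) = -0.755
angle = 139.0283 degrees

139.0283 degrees


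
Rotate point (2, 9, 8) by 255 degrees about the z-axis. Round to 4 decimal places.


x' = 2*cos(255) - 9*sin(255) = 8.1757
y' = 2*sin(255) + 9*cos(255) = -4.2612
z' = 8

(8.1757, -4.2612, 8)


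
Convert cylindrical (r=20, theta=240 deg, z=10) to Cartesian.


x = 20 * cos(240) = -10
y = 20 * sin(240) = -17.3205
z = 10

(-10, -17.3205, 10)


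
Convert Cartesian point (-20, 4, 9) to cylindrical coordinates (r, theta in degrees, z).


r = sqrt((-20)^2 + 4^2) = 20.3961
theta = atan2(4, -20) = 168.6901 deg
z = 9

r = 20.3961, theta = 168.6901 deg, z = 9


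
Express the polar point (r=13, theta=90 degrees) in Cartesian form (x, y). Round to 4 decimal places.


x = 13 * cos(90) = 0
y = 13 * sin(90) = 13

(0, 13)


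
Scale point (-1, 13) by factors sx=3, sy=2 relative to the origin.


Scaling: (x*sx, y*sy) = (-1*3, 13*2) = (-3, 26)

(-3, 26)


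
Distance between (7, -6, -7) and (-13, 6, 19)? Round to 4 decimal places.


d = sqrt((-13-7)^2 + (6--6)^2 + (19--7)^2) = 34.9285

34.9285


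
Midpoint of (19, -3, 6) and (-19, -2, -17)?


Midpoint = ((19+-19)/2, (-3+-2)/2, (6+-17)/2) = (0, -2.5, -5.5)

(0, -2.5, -5.5)


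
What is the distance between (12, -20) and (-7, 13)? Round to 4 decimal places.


d = sqrt((-7-12)^2 + (13--20)^2) = 38.0789

38.0789


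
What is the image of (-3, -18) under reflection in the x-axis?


Reflection across x-axis: (x, y) -> (x, -y)
(-3, -18) -> (-3, 18)

(-3, 18)


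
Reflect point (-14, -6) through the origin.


Reflection through origin: (x, y) -> (-x, -y)
(-14, -6) -> (14, 6)

(14, 6)


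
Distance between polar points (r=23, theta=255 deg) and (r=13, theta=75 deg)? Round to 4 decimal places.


d = sqrt(r1^2 + r2^2 - 2*r1*r2*cos(t2-t1))
d = sqrt(23^2 + 13^2 - 2*23*13*cos(75-255)) = 36

36


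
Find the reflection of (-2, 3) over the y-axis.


Reflection across y-axis: (x, y) -> (-x, y)
(-2, 3) -> (2, 3)

(2, 3)


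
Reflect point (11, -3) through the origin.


Reflection through origin: (x, y) -> (-x, -y)
(11, -3) -> (-11, 3)

(-11, 3)


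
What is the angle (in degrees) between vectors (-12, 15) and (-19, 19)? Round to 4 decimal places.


dot = -12*-19 + 15*19 = 513
|u| = 19.2094, |v| = 26.8701
cos(angle) = 0.9939
angle = 6.3402 degrees

6.3402 degrees


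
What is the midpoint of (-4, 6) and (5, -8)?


Midpoint = ((-4+5)/2, (6+-8)/2) = (0.5, -1)

(0.5, -1)


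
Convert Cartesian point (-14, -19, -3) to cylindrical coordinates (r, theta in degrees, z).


r = sqrt((-14)^2 + (-19)^2) = 23.6008
theta = atan2(-19, -14) = 233.6156 deg
z = -3

r = 23.6008, theta = 233.6156 deg, z = -3


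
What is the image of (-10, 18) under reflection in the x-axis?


Reflection across x-axis: (x, y) -> (x, -y)
(-10, 18) -> (-10, -18)

(-10, -18)


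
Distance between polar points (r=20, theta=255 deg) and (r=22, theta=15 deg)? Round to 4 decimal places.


d = sqrt(r1^2 + r2^2 - 2*r1*r2*cos(t2-t1))
d = sqrt(20^2 + 22^2 - 2*20*22*cos(15-255)) = 36.3868

36.3868


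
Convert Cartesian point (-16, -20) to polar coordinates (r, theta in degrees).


r = sqrt((-16)^2 + (-20)^2) = 25.6125
theta = atan2(-20, -16) = 231.3402 degrees

r = 25.6125, theta = 231.3402 degrees


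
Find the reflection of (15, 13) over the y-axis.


Reflection across y-axis: (x, y) -> (-x, y)
(15, 13) -> (-15, 13)

(-15, 13)


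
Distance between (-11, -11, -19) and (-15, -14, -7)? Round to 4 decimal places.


d = sqrt((-15--11)^2 + (-14--11)^2 + (-7--19)^2) = 13

13


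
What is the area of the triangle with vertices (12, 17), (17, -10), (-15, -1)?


Area = |x1(y2-y3) + x2(y3-y1) + x3(y1-y2)| / 2
= |12*(-10--1) + 17*(-1-17) + -15*(17--10)| / 2
= 409.5

409.5


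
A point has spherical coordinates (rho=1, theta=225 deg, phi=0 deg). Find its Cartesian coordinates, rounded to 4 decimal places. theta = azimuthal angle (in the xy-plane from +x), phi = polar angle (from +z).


x = 1 * sin(0) * cos(225) = 0
y = 1 * sin(0) * sin(225) = 0
z = 1 * cos(0) = 1

(0, 0, 1)


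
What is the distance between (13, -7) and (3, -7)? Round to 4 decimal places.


d = sqrt((3-13)^2 + (-7--7)^2) = 10

10


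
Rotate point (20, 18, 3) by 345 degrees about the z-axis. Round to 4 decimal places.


x' = 20*cos(345) - 18*sin(345) = 23.9773
y' = 20*sin(345) + 18*cos(345) = 12.2103
z' = 3

(23.9773, 12.2103, 3)


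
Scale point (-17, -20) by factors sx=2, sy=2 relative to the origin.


Scaling: (x*sx, y*sy) = (-17*2, -20*2) = (-34, -40)

(-34, -40)


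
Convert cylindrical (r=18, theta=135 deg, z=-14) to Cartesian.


x = 18 * cos(135) = -12.7279
y = 18 * sin(135) = 12.7279
z = -14

(-12.7279, 12.7279, -14)


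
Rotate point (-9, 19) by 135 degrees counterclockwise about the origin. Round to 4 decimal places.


x' = -9*cos(135) - 19*sin(135) = -7.0711
y' = -9*sin(135) + 19*cos(135) = -19.799

(-7.0711, -19.799)


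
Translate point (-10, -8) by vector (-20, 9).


Translation: (x+dx, y+dy) = (-10+-20, -8+9) = (-30, 1)

(-30, 1)


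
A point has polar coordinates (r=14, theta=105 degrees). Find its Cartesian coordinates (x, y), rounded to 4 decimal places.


x = 14 * cos(105) = -3.6235
y = 14 * sin(105) = 13.523

(-3.6235, 13.523)


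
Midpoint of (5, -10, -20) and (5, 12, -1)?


Midpoint = ((5+5)/2, (-10+12)/2, (-20+-1)/2) = (5, 1, -10.5)

(5, 1, -10.5)


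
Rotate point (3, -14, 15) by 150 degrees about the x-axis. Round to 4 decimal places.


x' = 3
y' = -14*cos(150) - 15*sin(150) = 4.6244
z' = -14*sin(150) + 15*cos(150) = -19.9904

(3, 4.6244, -19.9904)


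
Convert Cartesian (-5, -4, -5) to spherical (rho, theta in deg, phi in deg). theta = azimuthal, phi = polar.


rho = sqrt((-5)^2 + (-4)^2 + (-5)^2) = 8.124
theta = atan2(-4, -5) = 218.6598 deg
phi = acos(-5/8.124) = 127.9852 deg

rho = 8.124, theta = 218.6598 deg, phi = 127.9852 deg


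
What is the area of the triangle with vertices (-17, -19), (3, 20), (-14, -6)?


Area = |x1(y2-y3) + x2(y3-y1) + x3(y1-y2)| / 2
= |-17*(20--6) + 3*(-6--19) + -14*(-19-20)| / 2
= 71.5

71.5


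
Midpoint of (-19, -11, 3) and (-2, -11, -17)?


Midpoint = ((-19+-2)/2, (-11+-11)/2, (3+-17)/2) = (-10.5, -11, -7)

(-10.5, -11, -7)


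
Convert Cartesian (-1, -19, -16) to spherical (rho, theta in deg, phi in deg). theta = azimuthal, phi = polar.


rho = sqrt((-1)^2 + (-19)^2 + (-16)^2) = 24.8596
theta = atan2(-19, -1) = 266.9872 deg
phi = acos(-16/24.8596) = 130.0619 deg

rho = 24.8596, theta = 266.9872 deg, phi = 130.0619 deg


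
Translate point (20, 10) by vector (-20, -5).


Translation: (x+dx, y+dy) = (20+-20, 10+-5) = (0, 5)

(0, 5)


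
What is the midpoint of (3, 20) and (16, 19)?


Midpoint = ((3+16)/2, (20+19)/2) = (9.5, 19.5)

(9.5, 19.5)


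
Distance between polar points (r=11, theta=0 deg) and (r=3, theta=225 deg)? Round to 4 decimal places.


d = sqrt(r1^2 + r2^2 - 2*r1*r2*cos(t2-t1))
d = sqrt(11^2 + 3^2 - 2*11*3*cos(225-0)) = 13.2917

13.2917


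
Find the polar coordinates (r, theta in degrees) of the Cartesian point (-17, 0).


r = sqrt((-17)^2 + 0^2) = 17
theta = atan2(0, -17) = 180 degrees

r = 17, theta = 180 degrees


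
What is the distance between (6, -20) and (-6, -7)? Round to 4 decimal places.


d = sqrt((-6-6)^2 + (-7--20)^2) = 17.6918

17.6918


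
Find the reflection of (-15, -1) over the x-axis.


Reflection across x-axis: (x, y) -> (x, -y)
(-15, -1) -> (-15, 1)

(-15, 1)


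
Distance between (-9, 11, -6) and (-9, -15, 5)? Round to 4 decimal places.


d = sqrt((-9--9)^2 + (-15-11)^2 + (5--6)^2) = 28.2312

28.2312


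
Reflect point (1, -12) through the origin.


Reflection through origin: (x, y) -> (-x, -y)
(1, -12) -> (-1, 12)

(-1, 12)


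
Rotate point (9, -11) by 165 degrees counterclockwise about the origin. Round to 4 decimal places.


x' = 9*cos(165) - -11*sin(165) = -5.8463
y' = 9*sin(165) + -11*cos(165) = 12.9546

(-5.8463, 12.9546)


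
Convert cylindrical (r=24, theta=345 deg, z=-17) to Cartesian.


x = 24 * cos(345) = 23.1822
y = 24 * sin(345) = -6.2117
z = -17

(23.1822, -6.2117, -17)


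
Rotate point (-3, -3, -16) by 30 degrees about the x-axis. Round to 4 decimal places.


x' = -3
y' = -3*cos(30) - -16*sin(30) = 5.4019
z' = -3*sin(30) + -16*cos(30) = -15.3564

(-3, 5.4019, -15.3564)


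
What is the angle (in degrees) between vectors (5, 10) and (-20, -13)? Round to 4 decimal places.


dot = 5*-20 + 10*-13 = -230
|u| = 11.1803, |v| = 23.8537
cos(angle) = -0.8624
angle = 149.5889 degrees

149.5889 degrees


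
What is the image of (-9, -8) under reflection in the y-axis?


Reflection across y-axis: (x, y) -> (-x, y)
(-9, -8) -> (9, -8)

(9, -8)


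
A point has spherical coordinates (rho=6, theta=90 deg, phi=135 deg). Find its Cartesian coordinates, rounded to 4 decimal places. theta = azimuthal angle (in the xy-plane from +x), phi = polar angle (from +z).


x = 6 * sin(135) * cos(90) = 0
y = 6 * sin(135) * sin(90) = 4.2426
z = 6 * cos(135) = -4.2426

(0, 4.2426, -4.2426)


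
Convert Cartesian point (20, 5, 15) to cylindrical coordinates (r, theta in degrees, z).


r = sqrt(20^2 + 5^2) = 20.6155
theta = atan2(5, 20) = 14.0362 deg
z = 15

r = 20.6155, theta = 14.0362 deg, z = 15


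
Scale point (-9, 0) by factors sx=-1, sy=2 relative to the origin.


Scaling: (x*sx, y*sy) = (-9*-1, 0*2) = (9, 0)

(9, 0)


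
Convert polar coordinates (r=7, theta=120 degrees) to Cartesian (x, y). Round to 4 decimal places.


x = 7 * cos(120) = -3.5
y = 7 * sin(120) = 6.0622

(-3.5, 6.0622)


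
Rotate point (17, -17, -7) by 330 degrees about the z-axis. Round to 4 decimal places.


x' = 17*cos(330) - -17*sin(330) = 6.2224
y' = 17*sin(330) + -17*cos(330) = -23.2224
z' = -7

(6.2224, -23.2224, -7)


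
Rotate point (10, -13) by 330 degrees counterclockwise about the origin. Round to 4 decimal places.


x' = 10*cos(330) - -13*sin(330) = 2.1603
y' = 10*sin(330) + -13*cos(330) = -16.2583

(2.1603, -16.2583)


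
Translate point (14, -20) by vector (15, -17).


Translation: (x+dx, y+dy) = (14+15, -20+-17) = (29, -37)

(29, -37)


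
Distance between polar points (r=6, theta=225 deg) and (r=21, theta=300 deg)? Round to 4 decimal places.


d = sqrt(r1^2 + r2^2 - 2*r1*r2*cos(t2-t1))
d = sqrt(6^2 + 21^2 - 2*6*21*cos(300-225)) = 20.2923

20.2923


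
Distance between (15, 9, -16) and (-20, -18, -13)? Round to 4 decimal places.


d = sqrt((-20-15)^2 + (-18-9)^2 + (-13--16)^2) = 44.3058

44.3058


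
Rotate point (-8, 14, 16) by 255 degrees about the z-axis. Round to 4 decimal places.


x' = -8*cos(255) - 14*sin(255) = 15.5935
y' = -8*sin(255) + 14*cos(255) = 4.1039
z' = 16

(15.5935, 4.1039, 16)


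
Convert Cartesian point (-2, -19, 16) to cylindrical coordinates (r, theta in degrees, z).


r = sqrt((-2)^2 + (-19)^2) = 19.105
theta = atan2(-19, -2) = 263.991 deg
z = 16

r = 19.105, theta = 263.991 deg, z = 16


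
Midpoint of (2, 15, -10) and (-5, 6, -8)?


Midpoint = ((2+-5)/2, (15+6)/2, (-10+-8)/2) = (-1.5, 10.5, -9)

(-1.5, 10.5, -9)


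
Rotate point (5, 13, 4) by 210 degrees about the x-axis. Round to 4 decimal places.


x' = 5
y' = 13*cos(210) - 4*sin(210) = -9.2583
z' = 13*sin(210) + 4*cos(210) = -9.9641

(5, -9.2583, -9.9641)


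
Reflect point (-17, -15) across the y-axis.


Reflection across y-axis: (x, y) -> (-x, y)
(-17, -15) -> (17, -15)

(17, -15)


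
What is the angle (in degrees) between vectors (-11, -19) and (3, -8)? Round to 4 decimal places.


dot = -11*3 + -19*-8 = 119
|u| = 21.9545, |v| = 8.544
cos(angle) = 0.6344
angle = 50.6246 degrees

50.6246 degrees


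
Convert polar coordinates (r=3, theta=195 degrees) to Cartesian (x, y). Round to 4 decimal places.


x = 3 * cos(195) = -2.8978
y = 3 * sin(195) = -0.7765

(-2.8978, -0.7765)


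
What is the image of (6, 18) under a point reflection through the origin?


Reflection through origin: (x, y) -> (-x, -y)
(6, 18) -> (-6, -18)

(-6, -18)


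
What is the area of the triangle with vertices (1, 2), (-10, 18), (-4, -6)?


Area = |x1(y2-y3) + x2(y3-y1) + x3(y1-y2)| / 2
= |1*(18--6) + -10*(-6-2) + -4*(2-18)| / 2
= 84

84


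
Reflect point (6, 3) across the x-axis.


Reflection across x-axis: (x, y) -> (x, -y)
(6, 3) -> (6, -3)

(6, -3)


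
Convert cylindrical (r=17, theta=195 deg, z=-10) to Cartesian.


x = 17 * cos(195) = -16.4207
y = 17 * sin(195) = -4.3999
z = -10

(-16.4207, -4.3999, -10)


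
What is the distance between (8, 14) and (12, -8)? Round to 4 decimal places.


d = sqrt((12-8)^2 + (-8-14)^2) = 22.3607

22.3607


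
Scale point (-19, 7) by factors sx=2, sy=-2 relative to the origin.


Scaling: (x*sx, y*sy) = (-19*2, 7*-2) = (-38, -14)

(-38, -14)


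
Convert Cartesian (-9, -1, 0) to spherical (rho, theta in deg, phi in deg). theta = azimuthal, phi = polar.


rho = sqrt((-9)^2 + (-1)^2 + 0^2) = 9.0554
theta = atan2(-1, -9) = 186.3402 deg
phi = acos(0/9.0554) = 90 deg

rho = 9.0554, theta = 186.3402 deg, phi = 90 deg


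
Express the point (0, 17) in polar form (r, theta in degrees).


r = sqrt(0^2 + 17^2) = 17
theta = atan2(17, 0) = 90 degrees

r = 17, theta = 90 degrees


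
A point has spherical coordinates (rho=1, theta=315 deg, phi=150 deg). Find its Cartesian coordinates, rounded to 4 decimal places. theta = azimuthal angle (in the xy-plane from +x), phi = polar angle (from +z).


x = 1 * sin(150) * cos(315) = 0.3536
y = 1 * sin(150) * sin(315) = -0.3536
z = 1 * cos(150) = -0.866

(0.3536, -0.3536, -0.866)


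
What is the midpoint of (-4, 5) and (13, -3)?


Midpoint = ((-4+13)/2, (5+-3)/2) = (4.5, 1)

(4.5, 1)


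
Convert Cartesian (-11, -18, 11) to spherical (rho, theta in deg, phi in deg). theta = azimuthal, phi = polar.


rho = sqrt((-11)^2 + (-18)^2 + 11^2) = 23.7908
theta = atan2(-18, -11) = 238.5704 deg
phi = acos(11/23.7908) = 62.4602 deg

rho = 23.7908, theta = 238.5704 deg, phi = 62.4602 deg


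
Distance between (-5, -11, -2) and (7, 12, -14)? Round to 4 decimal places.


d = sqrt((7--5)^2 + (12--11)^2 + (-14--2)^2) = 28.5832

28.5832


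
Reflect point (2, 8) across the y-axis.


Reflection across y-axis: (x, y) -> (-x, y)
(2, 8) -> (-2, 8)

(-2, 8)


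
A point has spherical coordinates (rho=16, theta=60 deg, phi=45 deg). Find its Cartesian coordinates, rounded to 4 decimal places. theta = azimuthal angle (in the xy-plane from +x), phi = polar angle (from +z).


x = 16 * sin(45) * cos(60) = 5.6569
y = 16 * sin(45) * sin(60) = 9.798
z = 16 * cos(45) = 11.3137

(5.6569, 9.798, 11.3137)


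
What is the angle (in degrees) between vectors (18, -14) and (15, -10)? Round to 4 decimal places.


dot = 18*15 + -14*-10 = 410
|u| = 22.8035, |v| = 18.0278
cos(angle) = 0.9973
angle = 4.1849 degrees

4.1849 degrees


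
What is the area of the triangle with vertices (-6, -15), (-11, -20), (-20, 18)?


Area = |x1(y2-y3) + x2(y3-y1) + x3(y1-y2)| / 2
= |-6*(-20-18) + -11*(18--15) + -20*(-15--20)| / 2
= 117.5

117.5


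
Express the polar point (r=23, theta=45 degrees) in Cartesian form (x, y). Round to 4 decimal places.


x = 23 * cos(45) = 16.2635
y = 23 * sin(45) = 16.2635

(16.2635, 16.2635)


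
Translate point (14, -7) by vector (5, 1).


Translation: (x+dx, y+dy) = (14+5, -7+1) = (19, -6)

(19, -6)


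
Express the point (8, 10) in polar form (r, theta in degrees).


r = sqrt(8^2 + 10^2) = 12.8062
theta = atan2(10, 8) = 51.3402 degrees

r = 12.8062, theta = 51.3402 degrees


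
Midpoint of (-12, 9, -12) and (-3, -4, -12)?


Midpoint = ((-12+-3)/2, (9+-4)/2, (-12+-12)/2) = (-7.5, 2.5, -12)

(-7.5, 2.5, -12)


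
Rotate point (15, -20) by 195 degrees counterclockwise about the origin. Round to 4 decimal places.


x' = 15*cos(195) - -20*sin(195) = -19.6653
y' = 15*sin(195) + -20*cos(195) = 15.4362

(-19.6653, 15.4362)


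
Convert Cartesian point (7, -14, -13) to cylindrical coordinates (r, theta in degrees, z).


r = sqrt(7^2 + (-14)^2) = 15.6525
theta = atan2(-14, 7) = 296.5651 deg
z = -13

r = 15.6525, theta = 296.5651 deg, z = -13


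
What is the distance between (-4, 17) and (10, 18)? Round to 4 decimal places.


d = sqrt((10--4)^2 + (18-17)^2) = 14.0357

14.0357


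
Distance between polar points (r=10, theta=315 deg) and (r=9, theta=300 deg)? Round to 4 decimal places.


d = sqrt(r1^2 + r2^2 - 2*r1*r2*cos(t2-t1))
d = sqrt(10^2 + 9^2 - 2*10*9*cos(300-315)) = 2.6708

2.6708


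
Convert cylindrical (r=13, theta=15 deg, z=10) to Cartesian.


x = 13 * cos(15) = 12.557
y = 13 * sin(15) = 3.3646
z = 10

(12.557, 3.3646, 10)


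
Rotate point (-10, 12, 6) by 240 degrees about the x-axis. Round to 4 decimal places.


x' = -10
y' = 12*cos(240) - 6*sin(240) = -0.8038
z' = 12*sin(240) + 6*cos(240) = -13.3923

(-10, -0.8038, -13.3923)


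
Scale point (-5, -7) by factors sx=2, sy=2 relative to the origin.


Scaling: (x*sx, y*sy) = (-5*2, -7*2) = (-10, -14)

(-10, -14)


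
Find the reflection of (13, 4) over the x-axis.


Reflection across x-axis: (x, y) -> (x, -y)
(13, 4) -> (13, -4)

(13, -4)


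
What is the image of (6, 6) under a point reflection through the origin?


Reflection through origin: (x, y) -> (-x, -y)
(6, 6) -> (-6, -6)

(-6, -6)


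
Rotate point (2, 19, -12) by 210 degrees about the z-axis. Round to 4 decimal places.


x' = 2*cos(210) - 19*sin(210) = 7.7679
y' = 2*sin(210) + 19*cos(210) = -17.4545
z' = -12

(7.7679, -17.4545, -12)


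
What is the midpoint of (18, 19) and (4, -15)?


Midpoint = ((18+4)/2, (19+-15)/2) = (11, 2)

(11, 2)


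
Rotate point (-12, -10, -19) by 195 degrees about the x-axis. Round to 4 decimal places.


x' = -12
y' = -10*cos(195) - -19*sin(195) = 4.7417
z' = -10*sin(195) + -19*cos(195) = 20.9408

(-12, 4.7417, 20.9408)


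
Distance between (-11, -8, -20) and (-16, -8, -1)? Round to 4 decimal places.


d = sqrt((-16--11)^2 + (-8--8)^2 + (-1--20)^2) = 19.6469

19.6469


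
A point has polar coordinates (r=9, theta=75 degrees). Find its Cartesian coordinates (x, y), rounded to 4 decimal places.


x = 9 * cos(75) = 2.3294
y = 9 * sin(75) = 8.6933

(2.3294, 8.6933)


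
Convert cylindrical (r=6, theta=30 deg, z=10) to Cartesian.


x = 6 * cos(30) = 5.1962
y = 6 * sin(30) = 3
z = 10

(5.1962, 3, 10)


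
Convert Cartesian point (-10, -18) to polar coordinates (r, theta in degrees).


r = sqrt((-10)^2 + (-18)^2) = 20.5913
theta = atan2(-18, -10) = 240.9454 degrees

r = 20.5913, theta = 240.9454 degrees


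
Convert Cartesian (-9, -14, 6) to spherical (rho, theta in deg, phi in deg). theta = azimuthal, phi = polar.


rho = sqrt((-9)^2 + (-14)^2 + 6^2) = 17.6918
theta = atan2(-14, -9) = 237.2648 deg
phi = acos(6/17.6918) = 70.1755 deg

rho = 17.6918, theta = 237.2648 deg, phi = 70.1755 deg


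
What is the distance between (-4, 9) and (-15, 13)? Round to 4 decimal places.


d = sqrt((-15--4)^2 + (13-9)^2) = 11.7047

11.7047


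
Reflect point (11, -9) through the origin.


Reflection through origin: (x, y) -> (-x, -y)
(11, -9) -> (-11, 9)

(-11, 9)


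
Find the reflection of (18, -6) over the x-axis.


Reflection across x-axis: (x, y) -> (x, -y)
(18, -6) -> (18, 6)

(18, 6)


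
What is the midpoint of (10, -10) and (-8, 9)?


Midpoint = ((10+-8)/2, (-10+9)/2) = (1, -0.5)

(1, -0.5)
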